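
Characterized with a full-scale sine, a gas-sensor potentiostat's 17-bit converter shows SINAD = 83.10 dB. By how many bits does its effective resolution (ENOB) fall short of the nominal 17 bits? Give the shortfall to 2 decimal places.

3.49 bits

ENOB = (SINAD − 1.76)/6.02 = (83.10 − 1.76)/6.02 = 13.5116 bits.
Lost resolution: 17 − 13.5116 = 3.4884 bits.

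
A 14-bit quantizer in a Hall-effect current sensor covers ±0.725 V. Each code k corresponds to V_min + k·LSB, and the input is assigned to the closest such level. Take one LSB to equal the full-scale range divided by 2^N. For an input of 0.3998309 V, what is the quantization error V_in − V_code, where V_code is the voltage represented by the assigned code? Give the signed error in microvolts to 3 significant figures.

Full-scale range = 0.725 V − (-0.725 V) = 1.45 V. LSB = 1.45 V / 2^14 ≈ 88.50 µV.
(V_in − V_min)/LSB = (0.3998309 − (-0.725)) × 16384/1.45 = 12709.8134 → nearest code k = 12710.
V_code = -0.725 + (12710/16384) × 1.45 = 0.39984741211 V.
e = 0.3998309 − (0.39984741211) = −16.5 µV.

−16.5 µV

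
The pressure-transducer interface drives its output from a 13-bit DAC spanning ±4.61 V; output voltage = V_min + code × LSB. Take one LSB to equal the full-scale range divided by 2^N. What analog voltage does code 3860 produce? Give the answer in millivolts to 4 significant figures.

-265.6 mV

Full-scale range = 4.61 V − (-4.61 V) = 9.22 V. LSB = 9.22 V / 2^13.
V_out = -4.61 + 3860 × (9.22/8192) V
      = -4.61 + 4.34438 = -0.265615 V.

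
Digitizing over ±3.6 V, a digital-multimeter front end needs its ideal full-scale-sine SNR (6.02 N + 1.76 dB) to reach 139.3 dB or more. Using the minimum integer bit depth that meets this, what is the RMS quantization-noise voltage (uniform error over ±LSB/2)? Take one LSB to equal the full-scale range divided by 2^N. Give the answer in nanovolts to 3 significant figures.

248 nV

The full-scale span is 3.6 − (-3.6) = 7.2 V.
Required N = ⌈(139.3 − 1.76)/6.02⌉ = ⌈22.847⌉ = 23.
LSB = 7.2 V / 2^23 = 0.85831 µV.
σ_q = LSB/√12 = 0.85831 µV/3.4641 = 248 nV.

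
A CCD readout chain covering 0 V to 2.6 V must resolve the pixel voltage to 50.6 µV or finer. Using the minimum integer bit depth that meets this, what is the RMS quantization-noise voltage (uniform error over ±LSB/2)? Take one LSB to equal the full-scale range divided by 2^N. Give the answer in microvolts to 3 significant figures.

11.5 µV

Range is 2.6 V.
Required number of levels: 2.6/50.6 µV = 51383; smallest N with 2^N ≥ that is 16.
Step size = 2.6/65536 V = 39.673 µV.
RMS noise = LSB/√12 = 11.5 µV.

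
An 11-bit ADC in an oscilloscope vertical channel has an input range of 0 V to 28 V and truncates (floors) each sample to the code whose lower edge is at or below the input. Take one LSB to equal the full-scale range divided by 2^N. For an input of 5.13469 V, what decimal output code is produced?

Full-scale range = 28 V. LSB = 28 V / 2^11 ≈ 13.67 mV.
(V_in − V_min) × 2^11/range = (5.13469 − (0)) × 2048/28 = 375.566.
Floor → code = 375.

375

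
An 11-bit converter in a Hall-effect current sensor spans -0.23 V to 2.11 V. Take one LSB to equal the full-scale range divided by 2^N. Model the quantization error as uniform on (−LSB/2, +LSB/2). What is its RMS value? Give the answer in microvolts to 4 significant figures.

329.8 µV

Span: 2.11 V − (-0.23 V) = 2.34 V.
LSB = 2.34 V / 2^11 = 1.14258 mV.
V_rms = LSB/√12 = 1.14258 mV / √12 = 329.8 µV.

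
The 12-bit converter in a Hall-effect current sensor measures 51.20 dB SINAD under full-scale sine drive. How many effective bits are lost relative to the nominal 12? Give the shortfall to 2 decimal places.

3.79 bits

N_eff = (51.20 − 1.76)/6.02 = 8.2126 bits.
Shortfall = 12 − 8.2126 = 3.7874 bits.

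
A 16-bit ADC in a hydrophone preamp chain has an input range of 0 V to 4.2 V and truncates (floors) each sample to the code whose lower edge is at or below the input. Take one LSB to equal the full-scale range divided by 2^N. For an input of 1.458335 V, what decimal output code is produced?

22755

V_FS = 4.2 V. LSB = 4.2 V / 2^16 ≈ 64.09 µV.
(V_in − V_min) × 2^16/range = (1.458335 − (0)) × 65536/4.2 = 22755.582.
Floor → code = 22755.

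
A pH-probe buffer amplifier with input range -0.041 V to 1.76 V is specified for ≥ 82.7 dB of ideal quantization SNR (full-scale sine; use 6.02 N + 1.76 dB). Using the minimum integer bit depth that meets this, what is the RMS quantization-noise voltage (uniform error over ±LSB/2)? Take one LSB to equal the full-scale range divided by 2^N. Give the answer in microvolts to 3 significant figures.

31.7 µV

The full-scale span is 1.76 − (-0.041) = 1.801 V.
N ≥ (82.7 − 1.76)/6.02 = 13.445 → N_min = 14.
Step size = 1.801/16384 V = 109.92 µV.
RMS noise = LSB/√12 = 31.7 µV.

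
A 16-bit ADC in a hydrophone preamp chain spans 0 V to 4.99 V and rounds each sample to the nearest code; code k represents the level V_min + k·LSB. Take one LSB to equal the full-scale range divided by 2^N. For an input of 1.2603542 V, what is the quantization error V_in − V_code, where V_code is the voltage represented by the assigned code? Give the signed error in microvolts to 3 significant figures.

−13.7 µV

Range is 4.99 V. LSB = 4.99 V / 2^16 ≈ 76.14 µV.
Position in LSBs: (1.2603542 − (0)) × 65536/4.99 = 16552.8202; rounding gives k = 16553.
Reconstructed level: 0 + 16553 × 4.99/65536 V = 1.2603678894 V.
e = 1.2603542 − (1.2603678894) = −13.7 µV.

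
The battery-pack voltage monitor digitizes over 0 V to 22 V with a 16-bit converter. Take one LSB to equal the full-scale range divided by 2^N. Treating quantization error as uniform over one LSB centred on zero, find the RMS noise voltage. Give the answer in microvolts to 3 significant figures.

Span = 22 V.
One LSB is 22 V / 65536 = 335.69 µV.
V_rms = LSB/√12 = 335.69 µV / √12 = 96.9 µV.

96.9 µV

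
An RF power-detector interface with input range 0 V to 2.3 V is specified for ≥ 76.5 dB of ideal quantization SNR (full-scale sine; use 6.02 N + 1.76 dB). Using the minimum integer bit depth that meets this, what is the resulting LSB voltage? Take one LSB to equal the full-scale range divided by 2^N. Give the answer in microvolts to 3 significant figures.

Range is 2.3 V.
N ≥ (76.5 − 1.76)/6.02 = 12.415 → N_min = 13.
LSB = 2.3 V / 2^13 = 281 µV.

281 µV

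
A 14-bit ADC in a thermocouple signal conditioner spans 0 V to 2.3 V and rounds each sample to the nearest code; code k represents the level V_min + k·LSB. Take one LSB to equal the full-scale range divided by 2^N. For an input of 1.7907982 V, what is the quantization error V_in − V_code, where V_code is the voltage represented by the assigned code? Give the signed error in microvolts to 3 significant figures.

−40.4 µV

Range is 2.3 V. LSB = 2.3 V / 2^14 ≈ 140.4 µV.
(V_in − V_min)/LSB = (1.7907982 − (0)) × 16384/2.3 = 12756.7120 → nearest code k = 12757.
V_code = 0 + (12757/16384) × 2.3 = 1.7908386230 V.
e = 1.7907982 − (1.7908386230) = −40.4 µV.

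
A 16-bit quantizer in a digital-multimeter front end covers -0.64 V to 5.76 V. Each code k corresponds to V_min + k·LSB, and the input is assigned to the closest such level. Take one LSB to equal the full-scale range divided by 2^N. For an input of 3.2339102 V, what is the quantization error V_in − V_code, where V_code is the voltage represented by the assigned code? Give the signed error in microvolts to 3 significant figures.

−15.6 µV

Range = 5.76 − (-0.64) = 6.4 V. LSB = 6.4 V / 2^16 ≈ 97.66 µV.
(3.2339102 − (-0.64)) / LSB = 3.8739102 × 65536/6.4 = 39668.8404. Nearest integer: k = 39669.
V_code = V_min + k × range/2^16 = -0.64 + 39669 × 6.4/65536 = 3.2339257813 V.
V_in − V_code = 3.2339102 − (3.2339257813) = −15.6 µV.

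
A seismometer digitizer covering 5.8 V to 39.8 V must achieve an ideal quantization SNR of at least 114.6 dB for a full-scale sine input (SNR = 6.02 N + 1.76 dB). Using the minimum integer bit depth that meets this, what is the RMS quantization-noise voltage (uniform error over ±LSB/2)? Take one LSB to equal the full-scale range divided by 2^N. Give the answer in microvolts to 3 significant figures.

18.7 µV

Full-scale range = 39.8 V − (5.8 V) = 34 V.
Solving 6.02 N ≥ 114.6 − 1.76: N ≥ 18.744. Round up → N = 19.
One LSB is 34 V / 524288 = 64.850 µV.
V_rms = LSB/√12 = 18.7 µV.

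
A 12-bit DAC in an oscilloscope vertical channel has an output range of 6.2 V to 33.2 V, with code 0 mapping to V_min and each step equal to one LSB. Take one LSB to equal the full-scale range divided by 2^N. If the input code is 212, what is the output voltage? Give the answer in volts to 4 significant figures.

7.597 V

Full-scale range = 33.2 V − (6.2 V) = 27 V. LSB = 27 V / 2^12.
V_out = 6.2 + 212 × (27/4096) V
      = 6.2 + 1.39746 = 7.59746 V.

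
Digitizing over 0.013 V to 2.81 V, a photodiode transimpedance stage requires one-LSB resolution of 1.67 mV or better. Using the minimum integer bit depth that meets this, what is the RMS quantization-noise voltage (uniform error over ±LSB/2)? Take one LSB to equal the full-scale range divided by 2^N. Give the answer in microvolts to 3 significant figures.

394 µV

Full-scale range = 2.81 V − (0.013 V) = 2.797 V.
Levels needed ≥ 2.797/1.67 mV = 1675. 2^11 = 2048 suffices, so N_min = 11.
Step size = 2.797/2048 V = 1.3657 mV.
V_rms = LSB/√12 = 394 µV.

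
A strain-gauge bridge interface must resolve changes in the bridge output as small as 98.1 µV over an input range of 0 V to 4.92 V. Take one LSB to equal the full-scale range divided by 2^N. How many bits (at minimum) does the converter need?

16 bits

Full-scale range = 4.92 V.
Required number of levels: 4.92/98.1 µV = 50153; smallest N with 2^N ≥ that is 16.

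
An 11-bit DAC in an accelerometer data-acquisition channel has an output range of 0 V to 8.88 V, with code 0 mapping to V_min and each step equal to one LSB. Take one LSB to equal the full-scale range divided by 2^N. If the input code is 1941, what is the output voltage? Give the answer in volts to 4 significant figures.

8.416 V

Range is 8.88 V. LSB = 8.88 V / 2^11.
V_out = 0 + 1941 × (8.88/2048) V
      = 0 V + 8.41605 V = 8.41605 V.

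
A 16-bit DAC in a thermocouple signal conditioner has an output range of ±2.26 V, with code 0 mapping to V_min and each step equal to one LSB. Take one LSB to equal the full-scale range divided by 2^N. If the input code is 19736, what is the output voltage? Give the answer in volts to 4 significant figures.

Span: 2.26 V − (-2.26 V) = 4.52 V. LSB = 4.52 V / 2^16.
V_out = -2.26 + 19736 × (4.52/65536) V
      = -2.26 + 1.36119 = -0.898813 V.

-0.8988 V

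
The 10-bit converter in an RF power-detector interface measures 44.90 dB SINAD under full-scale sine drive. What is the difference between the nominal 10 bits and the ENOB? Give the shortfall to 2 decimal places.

Effective bits = (44.90 − 1.76)/6.02 = 7.1661.
Shortfall = 10 − 7.1661 = 2.8339 bits.

2.83 bits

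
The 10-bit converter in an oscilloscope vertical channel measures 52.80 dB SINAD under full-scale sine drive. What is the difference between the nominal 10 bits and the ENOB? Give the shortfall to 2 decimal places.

Effective bits = (52.80 − 1.76)/6.02 = 8.4784.
10 − 8.4784 = 1.52 bits below nominal.

1.52 bits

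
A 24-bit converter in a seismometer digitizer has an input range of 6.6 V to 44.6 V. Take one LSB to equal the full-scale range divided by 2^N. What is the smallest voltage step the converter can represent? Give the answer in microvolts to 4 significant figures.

Full-scale range = 44.6 V − (6.6 V) = 38 V.
2^24 = 16777216 levels.
Step size = 38/16777216 V = 2.265 µV.

2.265 µV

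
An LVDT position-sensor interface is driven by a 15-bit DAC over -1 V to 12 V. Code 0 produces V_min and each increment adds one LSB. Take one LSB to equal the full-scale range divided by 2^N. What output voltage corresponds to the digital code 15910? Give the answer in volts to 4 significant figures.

Full-scale range = 12 V − (-1 V) = 13 V. LSB = 13 V / 2^15.
V_out = V_min + code × LSB = -1 V + 15910 × 13 V / 32768
      = -1 + 6.31195 = 5.31195 V.

5.312 V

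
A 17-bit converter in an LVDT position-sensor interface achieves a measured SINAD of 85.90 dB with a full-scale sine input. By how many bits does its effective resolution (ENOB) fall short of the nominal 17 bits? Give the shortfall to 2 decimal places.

ENOB = (SINAD − 1.76)/6.02 = (85.90 − 1.76)/6.02 = 13.9767 bits.
Shortfall = 17 − 13.9767 = 3.0233 bits.

3.02 bits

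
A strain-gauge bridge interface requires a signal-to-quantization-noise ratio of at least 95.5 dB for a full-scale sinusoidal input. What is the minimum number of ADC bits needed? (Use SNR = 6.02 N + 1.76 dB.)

16 bits

Required N = ⌈(95.5 − 1.76)/6.02⌉ = ⌈15.571⌉ = 16.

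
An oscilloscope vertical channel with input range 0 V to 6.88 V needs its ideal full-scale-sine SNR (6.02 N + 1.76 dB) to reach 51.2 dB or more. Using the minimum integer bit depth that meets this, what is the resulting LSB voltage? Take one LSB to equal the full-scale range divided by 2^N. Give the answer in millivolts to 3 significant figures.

13.4 mV

Span = 6.88 V.
6.02 N + 1.76 ≥ 51.2 gives N ≥ 8.213, so the minimum integer is 9.
LSB = 6.88 V / 2^9 = 13.4 mV.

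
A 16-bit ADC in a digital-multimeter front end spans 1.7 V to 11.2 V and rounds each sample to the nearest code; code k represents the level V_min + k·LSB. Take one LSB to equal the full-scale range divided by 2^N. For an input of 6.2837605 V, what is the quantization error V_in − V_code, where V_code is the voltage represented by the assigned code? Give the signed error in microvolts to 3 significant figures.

Span: 11.2 V − (1.7 V) = 9.5 V. LSB = 9.5 V / 2^16 ≈ 145.0 µV.
Position in LSBs: (6.2837605 − (1.7)) × 65536/9.5 = 31621.1924; rounding gives k = 31621.
V_code = V_min + k × range/2^16 = 1.7 + 31621 × 9.5/65536 = 6.2837326050 V.
e = 6.2837605 − (6.2837326050) = +27.9 µV.

+27.9 µV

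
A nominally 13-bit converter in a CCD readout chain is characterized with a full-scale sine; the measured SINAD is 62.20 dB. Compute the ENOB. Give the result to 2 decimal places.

10.04 bits

(62.20 − 1.76) / 6.02 = 60.44/6.02 = 10.0399 effective bits.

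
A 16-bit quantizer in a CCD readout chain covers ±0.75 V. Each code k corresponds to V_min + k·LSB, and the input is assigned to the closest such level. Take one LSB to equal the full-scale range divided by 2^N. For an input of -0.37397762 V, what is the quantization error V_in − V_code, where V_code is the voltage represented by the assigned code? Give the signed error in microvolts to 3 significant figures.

Full-scale range = 0.75 V − (-0.75 V) = 1.5 V. LSB = 1.5 V / 2^16 ≈ 22.89 µV.
(-0.37397762 − (-0.75)) / LSB = 0.37602238 × 65536/1.5 = 16428.6685. Nearest integer: k = 16429.
Reconstructed level: -0.75 + 16429 × 1.5/65536 V = -0.37397003174 V.
Error = V_in − V_code = -0.37397762 − (-0.37397003174) = −7.59 µV.

−7.59 µV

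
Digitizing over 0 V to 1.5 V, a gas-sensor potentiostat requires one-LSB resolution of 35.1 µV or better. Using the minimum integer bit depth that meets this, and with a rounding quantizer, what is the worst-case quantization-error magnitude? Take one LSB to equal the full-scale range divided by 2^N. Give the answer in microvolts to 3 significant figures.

Range is 1.5 V.
Levels needed ≥ 1.5/35.1 µV = 42740. 2^16 = 65536 suffices, so N_min = 16.
One LSB is 1.5 V / 65536 = 22.888 µV.
|e|_max = LSB/2 = 11.4 µV.

11.4 µV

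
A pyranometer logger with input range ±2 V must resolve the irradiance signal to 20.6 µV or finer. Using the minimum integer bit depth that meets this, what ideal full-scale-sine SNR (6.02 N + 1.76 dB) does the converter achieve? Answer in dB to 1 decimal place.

110.1 dB

The full-scale span is 2 − (-2) = 4 V.
Levels needed ≥ 4/20.6 µV = 194200. 2^18 = 262144 suffices, so N_min = 18.
Ideal SNR at N = 18: 6.02·18 + 1.76 = 110.1 dB.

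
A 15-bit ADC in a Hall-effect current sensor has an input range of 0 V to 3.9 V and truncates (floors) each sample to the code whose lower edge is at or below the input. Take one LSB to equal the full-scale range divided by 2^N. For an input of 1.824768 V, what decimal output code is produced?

Span = 3.9 V. LSB = 3.9 V / 2^15 ≈ 119.0 µV.
V_in − V_min = 1.824768 − (0) = 1.824768 V.
Divide by LSB: 1.824768 × 32768/3.9 = 15331.7943.
Truncating gives code 15331.

15331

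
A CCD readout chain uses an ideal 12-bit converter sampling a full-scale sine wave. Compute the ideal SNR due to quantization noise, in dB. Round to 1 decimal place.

6.02(12) + 1.76 = 72.24 + 1.76 = 74.00 dB.

74.0 dB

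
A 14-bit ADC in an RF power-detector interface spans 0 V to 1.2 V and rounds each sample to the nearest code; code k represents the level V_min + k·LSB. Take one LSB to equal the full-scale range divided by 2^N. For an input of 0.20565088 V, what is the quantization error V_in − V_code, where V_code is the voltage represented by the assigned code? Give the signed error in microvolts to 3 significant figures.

−13.2 µV

Span = 1.2 V. LSB = 1.2 V / 2^14 ≈ 73.24 µV.
(V_in − V_min)/LSB = (0.20565088 − (0)) × 16384/1.2 = 2807.8200 → nearest code k = 2808.
V_code = V_min + k × range/2^14 = 0 + 2808 × 1.2/16384 = 0.20566406250 V.
Error = V_in − V_code = 0.20565088 − (0.20566406250) = −13.2 µV.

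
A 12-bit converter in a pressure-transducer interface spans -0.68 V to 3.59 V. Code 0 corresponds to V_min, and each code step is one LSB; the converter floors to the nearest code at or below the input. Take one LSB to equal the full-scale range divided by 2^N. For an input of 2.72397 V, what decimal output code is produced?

The full-scale span is 3.59 − (-0.68) = 4.27 V. LSB = 4.27 V / 2^12 ≈ 1.042 mV.
(V_in − V_min) × 2^12/range = (2.72397 − (-0.68)) × 4096/4.27 = 3265.260.
Floor → code = 3265.

3265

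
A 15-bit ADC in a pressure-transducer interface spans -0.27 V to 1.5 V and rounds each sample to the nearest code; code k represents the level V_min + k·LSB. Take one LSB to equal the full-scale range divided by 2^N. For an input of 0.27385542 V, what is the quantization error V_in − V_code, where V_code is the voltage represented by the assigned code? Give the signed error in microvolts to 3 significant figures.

+21.2 µV

Span: 1.5 V − (-0.27 V) = 1.77 V. LSB = 1.77 V / 2^15 ≈ 54.02 µV.
(V_in − V_min)/LSB = (0.27385542 − (-0.27)) × 32768/1.77 = 10068.3923 → nearest code k = 10068.
V_code = -0.27 + (10068/32768) × 1.77 = 0.27383422852 V.
e = 0.27385542 − (0.27383422852) = +21.2 µV.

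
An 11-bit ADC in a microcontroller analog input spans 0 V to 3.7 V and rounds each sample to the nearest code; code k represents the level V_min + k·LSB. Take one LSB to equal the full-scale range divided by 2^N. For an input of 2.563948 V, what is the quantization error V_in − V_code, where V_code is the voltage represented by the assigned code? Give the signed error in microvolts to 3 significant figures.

V_FS = 3.7 V. LSB = 3.7 V / 2^11 ≈ 1.807 mV.
(V_in − V_min)/LSB = (2.563948 − (0)) × 2048/3.7 = 1419.1799 → nearest code k = 1419.
V_code = V_min + k × range/2^11 = 0 + 1419 × 3.7/2048 = 2.563623047 V.
Error = V_in − V_code = 2.563948 − (2.563623047) = +325 µV.

+325 µV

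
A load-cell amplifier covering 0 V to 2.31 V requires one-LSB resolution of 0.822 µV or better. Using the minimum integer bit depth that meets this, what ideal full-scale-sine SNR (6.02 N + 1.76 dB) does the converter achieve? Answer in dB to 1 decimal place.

134.2 dB

Range is 2.31 V.
2.31 V / 0.822 µV = 2.810e6. Since 2^21 = 2097152 and 2^22 = 4194304, N = 22.
Ideal SNR at N = 22: 6.02·22 + 1.76 = 134.2 dB.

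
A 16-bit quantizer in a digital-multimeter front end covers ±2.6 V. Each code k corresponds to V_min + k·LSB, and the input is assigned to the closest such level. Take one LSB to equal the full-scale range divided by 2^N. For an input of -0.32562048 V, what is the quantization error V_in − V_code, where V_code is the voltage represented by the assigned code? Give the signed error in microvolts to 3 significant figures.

The full-scale span is 2.6 − (-2.6) = 5.2 V. LSB = 5.2 V / 2^16 ≈ 79.35 µV.
(-0.32562048 − (-2.6)) / LSB = 2.27437952 × 65536/5.2 = 28664.1800. Nearest integer: k = 28664.
V_code = -2.6 + (28664/65536) × 5.2 = -0.32563476563 V.
Error = V_in − V_code = -0.32562048 − (-0.32563476563) = +14.3 µV.

+14.3 µV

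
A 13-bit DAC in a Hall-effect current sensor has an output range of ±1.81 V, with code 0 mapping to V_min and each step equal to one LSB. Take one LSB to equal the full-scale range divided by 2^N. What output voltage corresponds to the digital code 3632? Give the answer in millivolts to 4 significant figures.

Full-scale range = 1.81 V − (-1.81 V) = 3.62 V. LSB = 3.62 V / 2^13.
V_out = -1.81 + 3632 × (3.62/8192) V
      = -1.81 V + 1.60496 V = -0.205039 V.

-205.0 mV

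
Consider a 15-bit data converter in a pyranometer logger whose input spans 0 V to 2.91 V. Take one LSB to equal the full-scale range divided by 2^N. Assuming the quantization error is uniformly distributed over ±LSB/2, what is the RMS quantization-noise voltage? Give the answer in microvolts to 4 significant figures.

Range is 2.91 V.
One LSB is 2.91 V / 32768 = 88.8062 µV.
For a uniform distribution on [−LSB/2, +LSB/2], V_rms = LSB/√12 = 88.8062 µV/3.4641 = 25.64 µV.

25.64 µV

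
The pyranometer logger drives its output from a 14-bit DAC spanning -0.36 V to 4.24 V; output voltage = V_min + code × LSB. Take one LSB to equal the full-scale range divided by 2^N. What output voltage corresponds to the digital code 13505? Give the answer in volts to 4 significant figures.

Full-scale range = 4.24 V − (-0.36 V) = 4.6 V. LSB = 4.6 V / 2^14.
Output = V_min + (13505/16384) × range = -0.36 + 0.824280 × 4.6 V
      = -0.36 + 3.79169 = 3.43169 V.

3.432 V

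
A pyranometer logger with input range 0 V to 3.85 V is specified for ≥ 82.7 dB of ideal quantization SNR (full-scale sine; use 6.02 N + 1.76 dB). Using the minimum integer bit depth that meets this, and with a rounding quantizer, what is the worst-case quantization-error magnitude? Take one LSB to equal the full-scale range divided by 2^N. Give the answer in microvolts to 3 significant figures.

117 µV

V_FS = 3.85 V.
N ≥ (82.7 − 1.76)/6.02 = 13.445 → N_min = 14.
One LSB is 3.85 V / 16384 = 234.99 µV.
Max error for round-to-nearest is LSB/2 = 117 µV.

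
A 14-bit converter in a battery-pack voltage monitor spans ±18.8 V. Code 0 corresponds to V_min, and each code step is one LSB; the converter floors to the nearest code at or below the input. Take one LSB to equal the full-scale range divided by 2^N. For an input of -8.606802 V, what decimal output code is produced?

4441

Span: 18.8 V − (-18.8 V) = 37.6 V. LSB = 37.6 V / 2^14 ≈ 2.295 mV.
(V_in − V_min) × 2^14/range = (-8.606802 − (-18.8)) × 16384/37.6 = 4441.632.
Floor → code = 4441.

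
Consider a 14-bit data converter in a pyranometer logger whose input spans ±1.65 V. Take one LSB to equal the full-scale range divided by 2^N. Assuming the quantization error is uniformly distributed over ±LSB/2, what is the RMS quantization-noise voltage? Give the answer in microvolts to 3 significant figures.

58.1 µV

Span: 1.65 V − (-1.65 V) = 3.3 V.
LSB = 3.3 V ÷ 2^14 = 3.3/16384 V = 201.42 µV.
σ_q = LSB/√12 = 201.42 µV/3.4641 = 58.1 µV.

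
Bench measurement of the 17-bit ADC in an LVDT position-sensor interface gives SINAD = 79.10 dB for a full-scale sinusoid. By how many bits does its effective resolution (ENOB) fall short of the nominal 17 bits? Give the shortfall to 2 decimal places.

4.15 bits

Effective bits = (79.10 − 1.76)/6.02 = 12.8472.
17 − 12.8472 = 4.15 bits below nominal.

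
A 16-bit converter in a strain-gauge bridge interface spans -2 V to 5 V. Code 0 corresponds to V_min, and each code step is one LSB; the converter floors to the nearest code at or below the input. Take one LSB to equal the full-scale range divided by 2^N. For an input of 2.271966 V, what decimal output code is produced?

39995

Full-scale range = 5 V − (-2 V) = 7 V. LSB = 7 V / 2^16 ≈ 106.8 µV.
code = ⌊(V_in − V_min)/LSB⌋ = ⌊(V_in − V_min) × 2^16 / range⌋
     = ⌊(2.271966 − (-2)) × 65536 / 7⌋ = ⌊4.271966 × 65536/7⌋
     = ⌊39995.366⌋ = 39995.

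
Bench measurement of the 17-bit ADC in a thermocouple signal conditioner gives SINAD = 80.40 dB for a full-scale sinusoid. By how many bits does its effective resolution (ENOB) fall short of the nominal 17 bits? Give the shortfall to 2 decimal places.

3.94 bits

N_eff = (80.40 − 1.76)/6.02 = 13.0631 bits.
17 − 13.0631 = 3.94 bits below nominal.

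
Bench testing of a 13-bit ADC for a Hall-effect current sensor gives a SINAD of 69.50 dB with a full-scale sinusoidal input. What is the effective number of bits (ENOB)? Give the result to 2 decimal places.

Inverting SNR = 6.02 N + 1.76: N_eff = (69.50 − 1.76)/6.02 = 11.2525.

11.25 bits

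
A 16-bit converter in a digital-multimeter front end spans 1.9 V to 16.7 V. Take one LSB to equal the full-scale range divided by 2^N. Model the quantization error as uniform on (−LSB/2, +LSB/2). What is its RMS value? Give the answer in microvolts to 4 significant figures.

The full-scale span is 16.7 − (1.9) = 14.8 V.
LSB = 14.8 V ÷ 2^16 = 14.8/65536 V = 225.830 µV.
For a uniform distribution on [−LSB/2, +LSB/2], V_rms = LSB/√12 = 225.830 µV/3.4641 = 65.19 µV.

65.19 µV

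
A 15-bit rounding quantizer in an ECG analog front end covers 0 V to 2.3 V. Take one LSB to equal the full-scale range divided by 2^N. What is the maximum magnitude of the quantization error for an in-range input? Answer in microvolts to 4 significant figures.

35.10 µV

Range is 2.3 V.
One LSB is 2.3 V / 32768 = 70.1904 µV.
A rounding quantizer has |error| ≤ LSB/2 = 35.10 µV.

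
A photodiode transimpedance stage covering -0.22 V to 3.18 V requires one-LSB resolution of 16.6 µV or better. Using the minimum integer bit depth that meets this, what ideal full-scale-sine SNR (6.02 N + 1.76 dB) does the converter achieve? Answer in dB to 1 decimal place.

Full-scale range = 3.18 V − (-0.22 V) = 3.4 V.
3.4 V / 16.6 µV = 204800. Since 2^17 = 131072 and 2^18 = 262144, N = 18.
6.02(18) + 1.76 = 110.12 dB.

110.1 dB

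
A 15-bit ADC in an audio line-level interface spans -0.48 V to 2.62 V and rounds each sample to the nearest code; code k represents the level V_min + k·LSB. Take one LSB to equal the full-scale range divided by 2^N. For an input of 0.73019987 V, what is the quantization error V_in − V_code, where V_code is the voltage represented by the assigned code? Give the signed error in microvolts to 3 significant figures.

Full-scale range = 2.62 V − (-0.48 V) = 3.1 V. LSB = 3.1 V / 2^15 ≈ 94.60 µV.
Position in LSBs: (0.73019987 − (-0.48)) × 32768/3.1 = 12792.2030; rounding gives k = 12792.
V_code = V_min + k × range/2^15 = -0.48 + 12792 × 3.1/32768 = 0.73018066406 V.
Error = V_in − V_code = 0.73019987 − (0.73018066406) = +19.2 µV.

+19.2 µV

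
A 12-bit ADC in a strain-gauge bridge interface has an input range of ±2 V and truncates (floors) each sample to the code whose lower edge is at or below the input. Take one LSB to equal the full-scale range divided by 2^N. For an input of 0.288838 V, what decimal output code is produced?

Full-scale range = 2 V − (-2 V) = 4 V. LSB = 4 V / 2^12 ≈ 0.9766 mV.
code = ⌊(V_in − V_min)/LSB⌋ = ⌊(V_in − V_min) × 2^12 / range⌋
     = ⌊(0.288838 − (-2)) × 4096 / 4⌋ = ⌊2.288838 × 4096/4⌋
     = ⌊2343.770⌋ = 2343.

2343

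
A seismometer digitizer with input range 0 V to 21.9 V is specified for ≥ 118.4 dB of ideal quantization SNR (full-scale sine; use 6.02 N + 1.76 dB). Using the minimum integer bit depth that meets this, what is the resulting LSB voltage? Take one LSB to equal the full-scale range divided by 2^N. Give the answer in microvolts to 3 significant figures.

20.9 µV

V_FS = 21.9 V.
Solving 6.02 N ≥ 118.4 − 1.76: N ≥ 19.375. Round up → N = 20.
LSB = 21.9 V / 2^20 = 20.9 µV.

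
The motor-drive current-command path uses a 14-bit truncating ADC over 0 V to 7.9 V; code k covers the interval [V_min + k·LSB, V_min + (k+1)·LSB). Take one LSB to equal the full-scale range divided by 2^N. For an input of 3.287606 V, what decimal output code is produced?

Full-scale range = 7.9 V. LSB = 7.9 V / 2^14 ≈ 482.2 µV.
(V_in − V_min) × 2^14/range = (3.287606 − (0)) × 16384/7.9 = 6818.245.
Floor → code = 6818.

6818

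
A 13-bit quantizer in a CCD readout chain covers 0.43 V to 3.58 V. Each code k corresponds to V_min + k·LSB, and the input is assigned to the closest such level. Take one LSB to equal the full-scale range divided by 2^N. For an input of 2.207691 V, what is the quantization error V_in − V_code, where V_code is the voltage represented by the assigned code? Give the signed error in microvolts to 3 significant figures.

Range = 3.58 − (0.43) = 3.15 V. LSB = 3.15 V / 2^13 ≈ 384.5 µV.
(2.207691 − (0.43)) / LSB = 1.777691 × 8192/3.15 = 4623.1253. Nearest integer: k = 4623.
V_code = 0.43 + (4623/8192) × 3.15 = 2.207642822 V.
V_in − V_code = 2.207691 − (2.207642822) = +48.2 µV.

+48.2 µV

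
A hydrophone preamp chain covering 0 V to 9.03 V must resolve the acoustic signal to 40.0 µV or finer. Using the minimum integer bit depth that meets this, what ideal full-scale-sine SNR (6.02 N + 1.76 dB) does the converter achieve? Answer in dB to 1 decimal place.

110.1 dB

V_FS = 9.03 V.
Levels needed ≥ 9.03/40.0 µV = 225800. 2^18 = 262144 suffices, so N_min = 18.
Ideal SNR at N = 18: 6.02·18 + 1.76 = 110.1 dB.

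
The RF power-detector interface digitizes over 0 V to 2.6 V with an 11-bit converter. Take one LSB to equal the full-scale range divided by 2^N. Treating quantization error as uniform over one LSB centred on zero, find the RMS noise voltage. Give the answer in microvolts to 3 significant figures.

Full-scale range = 2.6 V.
One LSB is 2.6 V / 2048 = 1.2695 mV.
V_rms = LSB/√12 = 1.2695 mV / √12 = 366 µV.

366 µV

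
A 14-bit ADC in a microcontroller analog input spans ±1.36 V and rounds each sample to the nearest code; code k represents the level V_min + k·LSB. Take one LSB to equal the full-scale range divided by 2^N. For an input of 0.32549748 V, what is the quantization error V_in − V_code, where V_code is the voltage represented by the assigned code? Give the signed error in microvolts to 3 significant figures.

−59.2 µV

Span: 1.36 V − (-1.36 V) = 2.72 V. LSB = 2.72 V / 2^14 ≈ 166.0 µV.
Position in LSBs: (0.32549748 − (-1.36)) × 16384/2.72 = 10152.6436; rounding gives k = 10153.
Reconstructed level: -1.36 + 10153 × 2.72/16384 V = 0.32555664063 V.
Error = V_in − V_code = 0.32549748 − (0.32555664063) = −59.2 µV.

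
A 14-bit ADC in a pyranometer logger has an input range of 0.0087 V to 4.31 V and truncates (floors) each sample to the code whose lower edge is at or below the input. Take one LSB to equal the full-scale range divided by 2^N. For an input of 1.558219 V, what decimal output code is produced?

Range = 4.31 − (0.0087) = 4.3013 V. LSB = 4.3013 V / 2^14 ≈ 262.5 µV.
V_in − V_min = 1.558219 − (0.0087) = 1.549519 V.
Divide by LSB: 1.549519 × 16384/4.3013 = 5902.2433.
Truncating gives code 5902.

5902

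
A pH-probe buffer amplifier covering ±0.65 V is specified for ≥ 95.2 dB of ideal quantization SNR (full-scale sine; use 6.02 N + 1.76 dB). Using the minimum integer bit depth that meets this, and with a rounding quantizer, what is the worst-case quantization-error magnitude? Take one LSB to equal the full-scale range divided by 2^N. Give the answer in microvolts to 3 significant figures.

9.92 µV

Full-scale range = 0.65 V − (-0.65 V) = 1.3 V.
N ≥ (95.2 − 1.76)/6.02 = 15.522 → N_min = 16.
One LSB is 1.3 V / 65536 = 19.836 µV.
Max error for round-to-nearest is LSB/2 = 9.92 µV.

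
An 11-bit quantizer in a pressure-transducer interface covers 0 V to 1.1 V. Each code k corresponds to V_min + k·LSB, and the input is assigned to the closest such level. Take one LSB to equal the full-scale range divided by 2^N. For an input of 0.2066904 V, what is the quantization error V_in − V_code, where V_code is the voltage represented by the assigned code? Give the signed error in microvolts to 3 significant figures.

−96.7 µV

Full-scale range = 1.1 V. LSB = 1.1 V / 2^11 ≈ 0.5371 mV.
(V_in − V_min)/LSB = (0.2066904 − (0)) × 2048/1.1 = 384.8199 → nearest code k = 385.
Reconstructed level: 0 + 385 × 1.1/2048 V = 0.2067871094 V.
e = 0.2066904 − (0.2067871094) = −96.7 µV.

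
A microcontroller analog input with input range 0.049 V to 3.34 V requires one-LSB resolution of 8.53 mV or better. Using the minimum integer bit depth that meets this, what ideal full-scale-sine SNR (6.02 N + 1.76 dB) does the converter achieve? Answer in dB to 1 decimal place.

55.9 dB

Full-scale range = 3.34 V − (0.049 V) = 3.291 V.
Levels needed ≥ 3.291/8.53 mV = 385.8. 2^9 = 512 suffices, so N_min = 9.
6.02(9) + 1.76 = 55.94 dB.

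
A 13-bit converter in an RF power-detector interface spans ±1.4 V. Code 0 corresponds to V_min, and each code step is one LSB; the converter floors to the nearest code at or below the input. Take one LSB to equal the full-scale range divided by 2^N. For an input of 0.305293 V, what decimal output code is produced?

4989

Range = 1.4 − (-1.4) = 2.8 V. LSB = 2.8 V / 2^13 ≈ 341.8 µV.
V_in − V_min = 0.305293 − (-1.4) = 1.705293 V.
Divide by LSB: 1.705293 × 8192/2.8 = 4989.2001.
Truncating gives code 4989.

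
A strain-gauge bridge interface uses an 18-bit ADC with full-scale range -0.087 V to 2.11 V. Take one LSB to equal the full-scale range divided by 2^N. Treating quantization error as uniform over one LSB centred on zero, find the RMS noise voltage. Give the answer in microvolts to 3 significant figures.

2.42 µV

Range = 2.11 − (-0.087) = 2.197 V.
LSB = 2.197 V ÷ 2^18 = 2.197/262144 V = 8.3809 µV.
RMS of a uniform error over width LSB is LSB/√12 = 2.42 µV.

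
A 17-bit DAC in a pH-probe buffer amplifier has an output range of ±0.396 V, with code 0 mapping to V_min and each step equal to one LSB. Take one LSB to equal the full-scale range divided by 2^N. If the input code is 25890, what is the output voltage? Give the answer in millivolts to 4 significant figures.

-239.6 mV

Range = 0.396 − (-0.396) = 0.792 V. LSB = 0.792 V / 2^17.
Output = V_min + (25890/131072) × range = -0.396 + 0.197525 × 0.792 V
      = -0.396 V + 0.156440 V = -0.239560 V.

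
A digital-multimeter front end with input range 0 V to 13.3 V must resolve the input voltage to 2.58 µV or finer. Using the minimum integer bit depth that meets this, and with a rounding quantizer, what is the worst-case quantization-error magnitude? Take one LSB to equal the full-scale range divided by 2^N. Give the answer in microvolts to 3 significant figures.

0.793 µV

Full-scale range = 13.3 V.
Levels needed ≥ 13.3/2.58 µV = 5.155e6. 2^23 = 8388608 suffices, so N_min = 23.
LSB = 13.3 V ÷ 2^23 = 13.3/8388608 V = 1.5855 µV.
Half an LSB is 0.793 µV.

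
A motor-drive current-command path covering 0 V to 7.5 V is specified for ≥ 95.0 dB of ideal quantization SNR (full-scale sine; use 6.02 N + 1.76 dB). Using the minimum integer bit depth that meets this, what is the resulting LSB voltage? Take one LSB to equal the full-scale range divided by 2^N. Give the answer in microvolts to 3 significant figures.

114 µV

Range is 7.5 V.
6.02 N + 1.76 ≥ 95.0 gives N ≥ 15.488, so the minimum integer is 16.
Step size = 7.5/65536 V = 114 µV.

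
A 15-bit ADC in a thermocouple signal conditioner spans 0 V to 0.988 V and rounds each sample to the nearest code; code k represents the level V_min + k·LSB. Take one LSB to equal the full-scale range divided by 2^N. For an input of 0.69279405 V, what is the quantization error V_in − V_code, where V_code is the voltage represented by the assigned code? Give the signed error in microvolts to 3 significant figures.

Range is 0.988 V. LSB = 0.988 V / 2^15 ≈ 30.15 µV.
Position in LSBs: (0.69279405 − (0)) × 32768/0.988 = 22977.2019; rounding gives k = 22977.
V_code = 0 + (22977/32768) × 0.988 = 0.69278796387 V.
V_in − V_code = 0.69279405 − (0.69278796387) = +6.09 µV.

+6.09 µV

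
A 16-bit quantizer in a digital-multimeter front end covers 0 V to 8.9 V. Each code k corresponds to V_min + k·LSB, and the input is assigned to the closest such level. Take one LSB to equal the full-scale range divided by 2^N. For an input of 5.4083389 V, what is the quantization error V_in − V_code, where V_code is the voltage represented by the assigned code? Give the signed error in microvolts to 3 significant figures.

−24.4 µV

Span = 8.9 V. LSB = 8.9 V / 2^16 ≈ 135.8 µV.
Position in LSBs: (5.4083389 − (0)) × 65536/8.9 = 39824.8200; rounding gives k = 39825.
V_code = V_min + k × range/2^16 = 0 + 39825 × 8.9/65536 = 5.4083633423 V.
e = 5.4083389 − (5.4083633423) = −24.4 µV.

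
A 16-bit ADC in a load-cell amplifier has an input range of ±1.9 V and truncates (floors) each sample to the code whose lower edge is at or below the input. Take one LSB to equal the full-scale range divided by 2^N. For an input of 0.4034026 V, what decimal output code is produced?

39725

Span: 1.9 V − (-1.9 V) = 3.8 V. LSB = 3.8 V / 2^16 ≈ 57.98 µV.
(V_in − V_min) × 2^16/range = (0.4034026 − (-1.9)) × 65536/3.8 = 39725.209.
Floor → code = 39725.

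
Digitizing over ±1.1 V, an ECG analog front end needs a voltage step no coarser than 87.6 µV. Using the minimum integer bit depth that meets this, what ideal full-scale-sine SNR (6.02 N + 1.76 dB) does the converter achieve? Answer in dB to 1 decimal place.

92.1 dB

Range = 1.1 − (-1.1) = 2.2 V.
2.2 V / 87.6 µV = 25110. Since 2^14 = 16384 and 2^15 = 32768, N = 15.
Ideal SNR at N = 15: 6.02·15 + 1.76 = 92.1 dB.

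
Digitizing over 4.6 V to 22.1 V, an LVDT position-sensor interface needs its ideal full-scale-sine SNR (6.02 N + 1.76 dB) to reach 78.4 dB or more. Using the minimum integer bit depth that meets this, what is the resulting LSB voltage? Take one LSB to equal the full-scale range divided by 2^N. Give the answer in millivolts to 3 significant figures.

2.14 mV

Range = 22.1 − (4.6) = 17.5 V.
N ≥ (78.4 − 1.76)/6.02 = 12.731 → N_min = 13.
LSB = 17.5 V ÷ 2^13 = 17.5/8192 V = 2.14 mV.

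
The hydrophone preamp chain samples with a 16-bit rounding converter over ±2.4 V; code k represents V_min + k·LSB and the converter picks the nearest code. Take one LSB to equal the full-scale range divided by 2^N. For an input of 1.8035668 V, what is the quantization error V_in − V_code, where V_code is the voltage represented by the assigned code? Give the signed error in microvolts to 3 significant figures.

−22.1 µV

Full-scale range = 2.4 V − (-2.4 V) = 4.8 V. LSB = 4.8 V / 2^16 ≈ 73.24 µV.
(1.8035668 − (-2.4)) / LSB = 4.2035668 × 65536/4.8 = 57392.6987. Nearest integer: k = 57393.
V_code = -2.4 + (57393/65536) × 4.8 = 1.8035888672 V.
V_in − V_code = 1.8035668 − (1.8035888672) = −22.1 µV.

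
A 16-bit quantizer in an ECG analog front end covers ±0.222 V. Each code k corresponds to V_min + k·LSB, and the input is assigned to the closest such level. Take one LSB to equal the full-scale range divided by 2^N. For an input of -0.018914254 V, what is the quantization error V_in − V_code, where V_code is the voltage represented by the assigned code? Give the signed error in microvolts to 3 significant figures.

+1.27 µV

The full-scale span is 0.222 − (-0.222) = 0.444 V. LSB = 0.444 V / 2^16 ≈ 6.775 µV.
Position in LSBs: (-0.018914254 − (-0.222)) × 65536/0.444 = 29976.1880; rounding gives k = 29976.
Reconstructed level: -0.222 + 29976 × 0.444/65536 V = -0.018915527344 V.
Error = V_in − V_code = -0.018914254 − (-0.018915527344) = +1.27 µV.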